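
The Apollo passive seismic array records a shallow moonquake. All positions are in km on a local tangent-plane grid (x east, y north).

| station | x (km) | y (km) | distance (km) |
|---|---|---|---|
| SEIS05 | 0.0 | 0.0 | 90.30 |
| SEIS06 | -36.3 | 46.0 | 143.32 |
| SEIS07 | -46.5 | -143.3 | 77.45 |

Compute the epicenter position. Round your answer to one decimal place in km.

Circle about each station: x² + y² = 90.30²; (x + 36.3)² + (y − 46.0)² = 143.32²; (x + 46.5)² + (y + 143.3)² = 77.45².
Subtracting the SEIS05 equation from the SEIS06 and SEIS07 equations removes the quadratic terms:
-72.6 x + 92.0 y = -8952.84
-93.0 x − 286.6 y = 24852.73
Solving the 2×2 system: x ≈ 9.5, y ≈ -89.8 km.
Check against SEIS05 (with the unrounded x, y): √(x²+y²) = 90.31 ≈ 90.30 km. ✓

x ≈ 9.5 km, y ≈ -89.8 km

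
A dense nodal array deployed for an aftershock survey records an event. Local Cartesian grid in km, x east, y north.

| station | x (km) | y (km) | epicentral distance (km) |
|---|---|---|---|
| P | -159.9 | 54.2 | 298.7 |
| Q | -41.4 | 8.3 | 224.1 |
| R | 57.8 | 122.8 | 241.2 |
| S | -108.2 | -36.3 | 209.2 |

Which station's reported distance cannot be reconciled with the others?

Solve using three stations at a time. Using P, R, S (subtract circle equations pairwise → linear system) gives (x, y) ≈ (85.0, -117.0).
Distances from that point to each station vs reported:
  P: calculated 298.8 vs reported 298.7 → residual 0.1 km
  Q: calculated 178.0 vs reported 224.1 → residual 46.1 km
  R: calculated 241.4 vs reported 241.2 → residual 0.2 km
  S: calculated 209.4 vs reported 209.2 → residual 0.2 km
P, R, S are mutually consistent (residuals ≈ 0); Q is off by 46.1 km.

Q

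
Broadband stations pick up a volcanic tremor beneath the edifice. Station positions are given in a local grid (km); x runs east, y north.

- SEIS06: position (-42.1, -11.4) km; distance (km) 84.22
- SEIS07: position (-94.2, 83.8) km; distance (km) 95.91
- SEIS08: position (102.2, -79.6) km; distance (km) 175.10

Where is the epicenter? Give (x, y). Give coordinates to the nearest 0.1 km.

Circle about each station: (x + 42.1)² + (y + 11.4)² = 84.22²; (x + 94.2)² + (y − 83.8)² = 95.91²; (x − 102.2)² + (y + 79.6)² = 175.10².
Subtracting pairs of circle equations eliminates x²+y² and gives linear equations (the radical axes):
-104.2 x + 190.4 y = 11887.99
288.6 x − 136.4 y = -8688.37
Solving the 2×2 system: x ≈ -0.8, y ≈ 62.0 km.
Check against SEIS06 (with the unrounded x, y): √((x + 42.1)²+(y + 11.4)²) = 84.22 ≈ 84.22 km. ✓

-0.8 km east, 62.0 km north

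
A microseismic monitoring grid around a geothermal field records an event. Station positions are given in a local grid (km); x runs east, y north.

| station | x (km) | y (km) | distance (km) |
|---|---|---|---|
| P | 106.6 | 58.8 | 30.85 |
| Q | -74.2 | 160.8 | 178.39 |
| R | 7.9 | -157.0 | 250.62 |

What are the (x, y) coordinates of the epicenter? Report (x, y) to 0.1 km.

x ≈ 85.5 km, y ≈ 81.3 km

Circle about each station: (x − 106.6)² + (y − 58.8)² = 30.85²; (x + 74.2)² + (y − 160.8)² = 178.39²; (x − 7.9)² + (y + 157.0)² = 250.62².
Subtracting the P equation from the Q and R equations removes the quadratic terms:
-361.6 x + 204.0 y = -14329.99
-197.4 x − 431.6 y = -51968.25
Solving the 2×2 system: x ≈ 85.5, y ≈ 81.3 km.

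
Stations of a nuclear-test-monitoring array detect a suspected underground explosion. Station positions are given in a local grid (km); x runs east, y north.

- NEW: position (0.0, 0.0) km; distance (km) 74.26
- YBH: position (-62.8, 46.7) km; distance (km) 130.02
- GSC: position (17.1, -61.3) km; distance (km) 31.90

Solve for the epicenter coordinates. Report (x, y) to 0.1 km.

(-12.5, -73.2)

Circle about each station: x² + y² = 74.26²; (x + 62.8)² + (y − 46.7)² = 130.02²; (x − 17.1)² + (y + 61.3)² = 31.90².
Subtracting the NEW equation from the YBH and GSC equations removes the quadratic terms:
-125.6 x + 93.4 y = -5265.92
34.2 x − 122.6 y = 8547.04
Solving the 2×2 system: x ≈ -12.5, y ≈ -73.2 km.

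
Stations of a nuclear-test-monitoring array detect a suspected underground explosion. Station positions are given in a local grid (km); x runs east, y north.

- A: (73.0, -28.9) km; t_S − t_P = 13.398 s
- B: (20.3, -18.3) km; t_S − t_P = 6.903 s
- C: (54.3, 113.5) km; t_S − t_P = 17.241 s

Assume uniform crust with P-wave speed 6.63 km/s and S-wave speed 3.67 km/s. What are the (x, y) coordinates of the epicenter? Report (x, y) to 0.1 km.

x ≈ -32.8 km, y ≈ 1.7 km

Distance from S−P lag: d = Δt · v_P v_S / (v_P − v_S) = Δt · (6.63·3.67)/(6.63−3.67) ≈ 8.2203·Δt.
So d_A = 110.14, d_B = 56.74, d_C = 141.73 km.
Circle about each station: (x − 73.0)² + (y + 28.9)² = 110.14²; (x − 20.3)² + (y + 18.3)² = 56.74²; (x − 54.3)² + (y − 113.5)² = 141.73².
Subtracting the A equation from the B and C equations removes the quadratic terms:
-105.4 x + 21.2 y = 3494.16
-37.4 x + 284.8 y = 1709.96
Solving the 2×2 system: x ≈ -32.8, y ≈ 1.7 km.
Check against A (with the unrounded x, y): √((x − 73.0)²+(y + 28.9)²) = 110.15 ≈ 110.14 km. ✓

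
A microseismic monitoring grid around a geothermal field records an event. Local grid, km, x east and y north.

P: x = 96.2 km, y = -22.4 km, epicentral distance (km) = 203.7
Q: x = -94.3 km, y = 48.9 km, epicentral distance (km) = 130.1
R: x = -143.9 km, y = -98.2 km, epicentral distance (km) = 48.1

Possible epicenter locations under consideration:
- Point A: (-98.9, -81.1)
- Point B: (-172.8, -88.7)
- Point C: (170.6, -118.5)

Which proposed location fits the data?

For each candidate, compare |candidate − station| to the reported distance:
Point A: residuals P 0.0, Q 0.0, R 0.0 → max 0.0 km
Point B: residuals P 73.3, Q 28.3, R 17.7 → max 73.3 km
Point C: residuals P 82.2, Q 183.3, R 267.1 → max 267.1 km
Only Point A has all residuals ≈ 0.

Point A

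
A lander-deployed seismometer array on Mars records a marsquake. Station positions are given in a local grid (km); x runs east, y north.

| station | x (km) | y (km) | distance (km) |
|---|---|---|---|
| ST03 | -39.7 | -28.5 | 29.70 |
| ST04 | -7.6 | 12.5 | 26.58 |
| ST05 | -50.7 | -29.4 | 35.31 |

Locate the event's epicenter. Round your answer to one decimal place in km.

Circle about each station: (x + 39.7)² + (y + 28.5)² = 29.70²; (x + 7.6)² + (y − 12.5)² = 26.58²; (x + 50.7)² + (y + 29.4)² = 35.31².
Subtracting the ST03 equation from the ST04 and ST05 equations removes the quadratic terms:
64.2 x + 82.0 y = -1998.74
-22.0 x − 1.8 y = 681.80
Solving the 2×2 system: x ≈ -31.0, y ≈ -0.1 km.
Check against ST03 (with the unrounded x, y): √((x + 39.7)²+(y + 28.5)²) = 29.69 ≈ 29.70 km. ✓

-31.0 km east, -0.1 km north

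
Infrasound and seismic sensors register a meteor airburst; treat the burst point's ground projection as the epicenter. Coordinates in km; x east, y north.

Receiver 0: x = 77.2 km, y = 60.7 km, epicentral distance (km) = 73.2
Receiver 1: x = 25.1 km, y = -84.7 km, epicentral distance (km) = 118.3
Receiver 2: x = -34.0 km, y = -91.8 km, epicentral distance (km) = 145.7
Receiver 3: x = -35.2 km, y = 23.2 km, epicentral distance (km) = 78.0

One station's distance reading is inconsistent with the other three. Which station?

Receiver 0

Solve using three stations at a time. Using Receiver 1, Receiver 2, Receiver 3 (subtract circle equations pairwise → linear system) gives (x, y) ≈ (42.3, 32.3).
Distances from that point to each station vs reported:
  Receiver 0: calculated 45.0 vs reported 73.2 → residual 28.2 km
  Receiver 1: calculated 118.3 vs reported 118.3 → residual 0.0 km
  Receiver 2: calculated 145.7 vs reported 145.7 → residual 0.0 km
  Receiver 3: calculated 78.0 vs reported 78.0 → residual 0.0 km
Receiver 1, Receiver 2, Receiver 3 are mutually consistent (residuals ≈ 0); Receiver 0 is off by 28.2 km.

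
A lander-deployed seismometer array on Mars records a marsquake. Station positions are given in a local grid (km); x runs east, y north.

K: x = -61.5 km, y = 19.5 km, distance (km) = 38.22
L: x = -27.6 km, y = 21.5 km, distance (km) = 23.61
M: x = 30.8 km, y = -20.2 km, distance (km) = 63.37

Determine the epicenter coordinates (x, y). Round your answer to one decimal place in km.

Circle about each station: (x + 61.5)² + (y − 19.5)² = 38.22²; (x + 27.6)² + (y − 21.5)² = 23.61²; (x − 30.8)² + (y + 20.2)² = 63.37².
Subtracting pairs of circle equations eliminates x²+y² and gives linear equations (the radical axes):
67.8 x + 4.0 y = -2035.15
184.6 x − 79.4 y = -5360.81
Solving the 2×2 system: x ≈ -29.9, y ≈ -2.0 km.
Check against K (with the unrounded x, y): √((x + 61.5)²+(y − 19.5)²) = 38.22 ≈ 38.22 km. ✓

(-29.9, -2.0)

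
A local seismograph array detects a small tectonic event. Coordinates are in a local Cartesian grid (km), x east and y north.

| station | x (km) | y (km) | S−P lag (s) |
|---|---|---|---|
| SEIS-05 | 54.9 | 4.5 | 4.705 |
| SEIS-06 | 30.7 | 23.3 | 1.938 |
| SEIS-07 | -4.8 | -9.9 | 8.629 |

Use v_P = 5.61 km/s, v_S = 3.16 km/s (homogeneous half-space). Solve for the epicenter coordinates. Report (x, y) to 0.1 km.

Distance from S−P lag: d = Δt · v_P v_S / (v_P − v_S) = Δt · (5.61·3.16)/(5.61−3.16) ≈ 7.2358·Δt.
So d_SEIS-05 = 34.04, d_SEIS-06 = 14.02, d_SEIS-07 = 62.44 km.
Circle about each station: (x − 54.9)² + (y − 4.5)² = 34.04²; (x − 30.7)² + (y − 23.3)² = 14.02²; (x + 4.8)² + (y + 9.9)² = 62.44².
Subtracting pairs of circle equations eliminates x²+y² and gives linear equations (the radical axes):
-48.4 x + 37.6 y = -586.72
-119.4 x − 28.8 y = -5653.24
Solving the 2×2 system: x ≈ 39.0, y ≈ 34.6 km.
Check against SEIS-05 (with the unrounded x, y): √((x − 54.9)²+(y − 4.5)²) = 34.04 ≈ 34.04 km. ✓

(39.0, 34.6)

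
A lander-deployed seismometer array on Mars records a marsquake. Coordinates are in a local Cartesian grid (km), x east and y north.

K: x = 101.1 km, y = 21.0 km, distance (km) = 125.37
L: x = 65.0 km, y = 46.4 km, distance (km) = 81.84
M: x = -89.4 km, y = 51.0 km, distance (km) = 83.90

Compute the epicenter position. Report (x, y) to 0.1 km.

-10.2 km east, 78.7 km north

Circle about each station: (x − 101.1)² + (y − 21.0)² = 125.37²; (x − 65.0)² + (y − 46.4)² = 81.84²; (x + 89.4)² + (y − 51.0)² = 83.90².
Subtracting pairs of circle equations eliminates x²+y² and gives linear equations (the radical axes):
-72.2 x + 50.8 y = 4735.60
-381.0 x + 60.0 y = 8609.58
Solving the 2×2 system: x ≈ -10.2, y ≈ 78.7 km.
Check against K (with the unrounded x, y): √((x − 101.1)²+(y − 21.0)²) = 125.38 ≈ 125.37 km. ✓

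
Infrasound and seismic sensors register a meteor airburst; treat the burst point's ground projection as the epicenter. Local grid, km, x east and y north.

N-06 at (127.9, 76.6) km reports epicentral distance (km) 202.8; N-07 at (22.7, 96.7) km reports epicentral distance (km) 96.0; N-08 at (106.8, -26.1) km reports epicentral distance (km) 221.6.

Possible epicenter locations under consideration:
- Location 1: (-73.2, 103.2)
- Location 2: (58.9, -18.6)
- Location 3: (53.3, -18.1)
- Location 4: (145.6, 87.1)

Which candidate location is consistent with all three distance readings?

For each candidate, compare |candidate − station| to the reported distance:
Location 1: residuals N-06 0.1, N-07 0.1, N-08 0.0 → max 0.1 km
Location 2: residuals N-06 85.2, N-07 24.8, N-08 173.1 → max 173.1 km
Location 3: residuals N-06 82.2, N-07 22.8, N-08 167.5 → max 167.5 km
Location 4: residuals N-06 182.2, N-07 27.3, N-08 101.9 → max 182.2 km
Only Location 1 has all residuals ≈ 0.

Location 1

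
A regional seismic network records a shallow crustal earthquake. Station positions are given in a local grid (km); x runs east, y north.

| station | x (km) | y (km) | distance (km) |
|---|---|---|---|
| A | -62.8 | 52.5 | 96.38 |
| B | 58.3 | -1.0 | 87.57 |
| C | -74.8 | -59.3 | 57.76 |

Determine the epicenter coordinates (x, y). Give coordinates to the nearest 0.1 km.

Circle about each station: (x + 62.8)² + (y − 52.5)² = 96.38²; (x − 58.3)² + (y + 1.0)² = 87.57²; (x + 74.8)² + (y + 59.3)² = 57.76².
Subtracting the A equation from the B and C equations removes the quadratic terms:
242.2 x − 107.0 y = -1679.60
-24.0 x − 223.6 y = 8364.33
Solving the 2×2 system: x ≈ -22.4, y ≈ -35.0 km.
Check against A (with the unrounded x, y): √((x + 62.8)²+(y − 52.5)²) = 96.38 ≈ 96.38 km. ✓

-22.4 km east, -35.0 km north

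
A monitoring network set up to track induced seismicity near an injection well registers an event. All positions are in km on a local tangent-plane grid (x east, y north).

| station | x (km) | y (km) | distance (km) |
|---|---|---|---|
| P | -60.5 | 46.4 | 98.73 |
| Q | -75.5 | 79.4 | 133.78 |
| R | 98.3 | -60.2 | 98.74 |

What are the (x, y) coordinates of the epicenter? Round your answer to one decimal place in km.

(5.2, -27.3)

Circle about each station: (x + 60.5)² + (y − 46.4)² = 98.73²; (x + 75.5)² + (y − 79.4)² = 133.78²; (x − 98.3)² + (y + 60.2)² = 98.74².
Subtracting pairs of circle equations eliminates x²+y² and gives linear equations (the radical axes):
-30.0 x + 66.0 y = -1958.08
317.6 x − 213.2 y = 7471.75
Solving the 2×2 system: x ≈ 5.2, y ≈ -27.3 km.
Check against P (with the unrounded x, y): √((x + 60.5)²+(y − 46.4)²) = 98.73 ≈ 98.73 km. ✓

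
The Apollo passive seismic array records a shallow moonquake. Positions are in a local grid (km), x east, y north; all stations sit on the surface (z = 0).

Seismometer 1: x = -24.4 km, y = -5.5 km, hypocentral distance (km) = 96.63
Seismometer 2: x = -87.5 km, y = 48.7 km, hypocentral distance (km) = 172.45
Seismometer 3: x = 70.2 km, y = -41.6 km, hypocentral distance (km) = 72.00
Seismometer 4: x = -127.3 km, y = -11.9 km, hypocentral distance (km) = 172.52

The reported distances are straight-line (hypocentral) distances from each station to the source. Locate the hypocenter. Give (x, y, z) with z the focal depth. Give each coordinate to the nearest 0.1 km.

Each station gives a sphere (x−x_i)² + (y−y_i)² + z² = d_i² (stations at z=0).
Subtracting the Seismometer 1 sphere from Seismometer 2 and Seismometer 3: z² cancels, leaving linear equations in x and y:
-126.2 x + 108.4 y = -10999.32
189.2 x − 72.2 y = 10186.35
Solving: x ≈ 27.203, y ≈ -69.800 km (keep extra digits for the depth step; rounded: 27.2, -69.8).
Then from the Seismometer 1 sphere: z² = 96.63² − (x + 24.4)² − (y + 5.5)² with x = 27.203, y = -69.800, so z ≈ 50.398 ≈ 50.4 km.
Check against Seismometer 4 (with the unrounded solution): distance 172.52 ≈ 172.52 km. ✓

x ≈ 27.2 km, y ≈ -69.8 km, depth ≈ 50.4 km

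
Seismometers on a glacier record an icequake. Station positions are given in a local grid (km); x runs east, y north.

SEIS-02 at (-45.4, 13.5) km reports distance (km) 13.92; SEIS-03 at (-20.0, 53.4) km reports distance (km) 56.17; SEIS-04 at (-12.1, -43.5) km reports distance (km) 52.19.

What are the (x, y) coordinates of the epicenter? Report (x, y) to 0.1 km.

x ≈ -39.7 km, y ≈ 0.8 km

Circle about each station: (x + 45.4)² + (y − 13.5)² = 13.92²; (x + 20.0)² + (y − 53.4)² = 56.17²; (x + 12.1)² + (y + 43.5)² = 52.19².
Subtracting the SEIS-02 equation from the SEIS-03 and SEIS-04 equations removes the quadratic terms:
50.8 x + 79.8 y = -1953.15
66.6 x − 114.0 y = -2734.78
Solving the 2×2 system: x ≈ -39.7, y ≈ 0.8 km.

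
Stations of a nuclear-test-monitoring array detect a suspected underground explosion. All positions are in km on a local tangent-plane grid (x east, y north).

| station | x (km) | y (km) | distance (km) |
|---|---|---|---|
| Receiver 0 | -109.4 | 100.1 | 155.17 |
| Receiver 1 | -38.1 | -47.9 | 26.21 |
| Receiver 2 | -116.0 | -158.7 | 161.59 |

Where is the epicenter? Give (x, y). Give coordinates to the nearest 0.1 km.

Circle about each station: (x + 109.4)² + (y − 100.1)² = 155.17²; (x + 38.1)² + (y + 47.9)² = 26.21²; (x + 116.0)² + (y + 158.7)² = 161.59².
Subtracting the Receiver 0 equation from the Receiver 1 and Receiver 2 equations removes the quadratic terms:
142.6 x − 296.0 y = 5148.41
-13.2 x − 517.6 y = 14619.72
Solving the 2×2 system: x ≈ -21.4, y ≈ -27.7 km.

x ≈ -21.4 km, y ≈ -27.7 km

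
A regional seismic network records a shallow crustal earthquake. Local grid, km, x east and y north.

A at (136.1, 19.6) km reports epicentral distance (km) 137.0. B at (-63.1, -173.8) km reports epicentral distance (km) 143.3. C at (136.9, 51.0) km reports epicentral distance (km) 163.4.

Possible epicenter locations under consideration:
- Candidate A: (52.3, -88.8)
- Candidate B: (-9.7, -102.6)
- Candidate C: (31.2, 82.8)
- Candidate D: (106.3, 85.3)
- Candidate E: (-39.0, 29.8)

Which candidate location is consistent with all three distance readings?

Candidate A

For each candidate, compare |candidate − station| to the reported distance:
Candidate A: residuals A 0.0, B 0.0, C 0.0 → max 0.0 km
Candidate B: residuals A 53.2, B 54.3, C 48.9 → max 54.3 km
Candidate C: residuals A 14.5, B 130.1, C 53.0 → max 130.1 km
Candidate D: residuals A 64.9, B 166.3, C 117.4 → max 166.3 km
Candidate E: residuals A 38.4, B 61.7, C 13.8 → max 61.7 km
Only Candidate A has all residuals ≈ 0.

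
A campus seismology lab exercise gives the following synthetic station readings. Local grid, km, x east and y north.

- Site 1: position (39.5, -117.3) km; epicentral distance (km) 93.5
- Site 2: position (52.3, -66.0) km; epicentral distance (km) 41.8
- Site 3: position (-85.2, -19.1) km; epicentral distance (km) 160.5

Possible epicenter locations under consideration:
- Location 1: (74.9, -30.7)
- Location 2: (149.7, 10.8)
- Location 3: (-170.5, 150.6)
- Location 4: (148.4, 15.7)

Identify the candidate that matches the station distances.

Location 1

For each candidate, compare |candidate − station| to the reported distance:
Location 1: residuals Site 1 0.1, Site 2 0.1, Site 3 0.0 → max 0.1 km
Location 2: residuals Site 1 75.5, Site 2 82.2, Site 3 76.3 → max 82.2 km
Location 3: residuals Site 1 246.9, Site 2 268.9, Site 3 29.4 → max 268.9 km
Location 4: residuals Site 1 78.4, Site 2 84.3, Site 3 75.7 → max 84.3 km
Only Location 1 has all residuals ≈ 0.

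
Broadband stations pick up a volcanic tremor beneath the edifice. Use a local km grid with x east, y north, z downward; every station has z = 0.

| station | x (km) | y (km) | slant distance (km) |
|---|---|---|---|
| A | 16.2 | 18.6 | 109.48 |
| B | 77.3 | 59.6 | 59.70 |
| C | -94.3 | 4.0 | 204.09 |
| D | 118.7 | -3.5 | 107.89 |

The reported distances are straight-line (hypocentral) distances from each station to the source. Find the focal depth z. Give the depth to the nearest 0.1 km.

z ≈ 53.9 km

Each station gives a sphere (x−x_i)² + (y−y_i)² + z² = d_i² (stations at z=0).
Subtracting the A sphere from B and C: z² cancels, leaving linear equations in x and y:
122.2 x + 82.0 y = 17340.83
-221.0 x − 29.2 y = -21366.77
Solving: x ≈ 85.595, y ≈ 83.917 km (keep extra digits for the depth step; rounded: 85.6, 83.9).
Then from the A sphere: z² = 109.48² − (x − 16.2)² − (y − 18.6)² with x = 85.595, y = 83.917, so z ≈ 53.888 ≈ 53.9 km.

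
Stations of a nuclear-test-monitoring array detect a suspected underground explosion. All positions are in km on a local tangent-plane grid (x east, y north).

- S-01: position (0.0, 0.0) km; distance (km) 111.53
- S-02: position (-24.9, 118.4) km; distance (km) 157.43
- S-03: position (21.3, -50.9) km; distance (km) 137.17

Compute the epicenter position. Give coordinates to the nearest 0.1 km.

-110.7 km east, -13.6 km north

Circle about each station: x² + y² = 111.53²; (x + 24.9)² + (y − 118.4)² = 157.43²; (x − 21.3)² + (y + 50.9)² = 137.17².
Subtracting the S-01 equation from the S-02 and S-03 equations removes the quadratic terms:
-49.8 x + 236.8 y = 2293.31
42.6 x − 101.8 y = -3332.17
Solving the 2×2 system: x ≈ -110.7, y ≈ -13.6 km.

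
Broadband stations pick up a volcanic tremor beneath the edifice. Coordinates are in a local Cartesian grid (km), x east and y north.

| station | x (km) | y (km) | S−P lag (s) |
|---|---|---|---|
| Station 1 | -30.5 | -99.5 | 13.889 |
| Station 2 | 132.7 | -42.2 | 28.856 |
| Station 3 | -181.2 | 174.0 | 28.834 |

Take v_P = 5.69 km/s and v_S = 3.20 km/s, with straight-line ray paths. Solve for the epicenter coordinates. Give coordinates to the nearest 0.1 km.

Distance from S−P lag: d = Δt · v_P v_S / (v_P − v_S) = Δt · (5.69·3.20)/(5.69−3.20) ≈ 7.3124·Δt.
So d_Station 1 = 101.56, d_Station 2 = 211.01, d_Station 3 = 210.85 km.
Circle about each station: (x + 30.5)² + (y + 99.5)² = 101.56²; (x − 132.7)² + (y + 42.2)² = 211.01²; (x + 181.2)² + (y − 174.0)² = 210.85².
Subtracting the Station 1 equation from the Station 2 and Station 3 equations removes the quadratic terms:
326.4 x + 114.6 y = -25651.16
-301.4 x + 547.0 y = 18135.65
Solving the 2×2 system: x ≈ -75.6, y ≈ -8.5 km.

x ≈ -75.6 km, y ≈ -8.5 km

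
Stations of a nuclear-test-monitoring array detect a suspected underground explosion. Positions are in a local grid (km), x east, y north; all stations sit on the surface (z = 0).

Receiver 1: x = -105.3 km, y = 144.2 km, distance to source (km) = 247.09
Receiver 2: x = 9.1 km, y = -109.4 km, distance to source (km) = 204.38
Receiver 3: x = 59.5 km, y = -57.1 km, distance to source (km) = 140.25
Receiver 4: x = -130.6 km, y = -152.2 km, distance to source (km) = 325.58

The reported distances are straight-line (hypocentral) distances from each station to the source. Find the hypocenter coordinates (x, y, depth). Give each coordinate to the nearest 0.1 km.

x ≈ 113.1 km, y ≈ 52.1 km, depth ≈ 69.8 km

Each station gives a sphere (x−x_i)² + (y−y_i)² + z² = d_i² (stations at z=0).
Subtracting the Receiver 1 sphere from Receiver 2 and Receiver 3: z² cancels, leaving linear equations in x and y:
228.8 x − 507.2 y = -548.28
329.6 x − 402.6 y = 16302.34
Solving: x ≈ 113.103, y ≈ 52.102 km (keep extra digits for the depth step; rounded: 113.1, 52.1).
Then from the Receiver 1 sphere: z² = 247.09² − (x + 105.3)² − (y − 144.2)² with x = 113.103, y = 52.102, so z ≈ 69.797 ≈ 69.8 km.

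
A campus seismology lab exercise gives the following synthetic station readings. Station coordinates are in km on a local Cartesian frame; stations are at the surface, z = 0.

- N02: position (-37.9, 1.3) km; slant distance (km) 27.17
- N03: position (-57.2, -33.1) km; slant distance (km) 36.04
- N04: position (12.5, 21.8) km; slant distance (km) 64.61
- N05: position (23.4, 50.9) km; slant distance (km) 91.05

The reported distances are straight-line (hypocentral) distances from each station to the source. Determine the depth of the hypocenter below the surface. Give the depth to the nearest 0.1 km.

depth ≈ 22.4 km

Each station gives a sphere (x−x_i)² + (y−y_i)² + z² = d_i² (stations at z=0).
Subtracting the N02 sphere from N03 and N04: z² cancels, leaving linear equations in x and y:
-38.6 x − 68.8 y = 2368.68
100.8 x + 41.0 y = -4242.85
Solving: x ≈ -36.393, y ≈ -14.010 km (keep extra digits for the depth step; rounded: -36.4, -14.0).
Then from the N02 sphere: z² = 27.17² − (x + 37.9)² − (y − 1.3)² with x = -36.393, y = -14.010, so z ≈ 22.395 ≈ 22.4 km.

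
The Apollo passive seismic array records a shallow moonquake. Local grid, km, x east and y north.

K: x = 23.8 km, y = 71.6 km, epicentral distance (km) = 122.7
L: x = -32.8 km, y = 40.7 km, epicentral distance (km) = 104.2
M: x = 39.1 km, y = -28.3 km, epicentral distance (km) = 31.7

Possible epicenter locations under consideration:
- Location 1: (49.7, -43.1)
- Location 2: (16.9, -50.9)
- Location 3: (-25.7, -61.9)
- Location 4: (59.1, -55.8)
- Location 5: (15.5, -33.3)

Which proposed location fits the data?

For each candidate, compare |candidate − station| to the reported distance:
Location 1: residuals K 5.1, L 13.4, M 13.5 → max 13.5 km
Location 2: residuals K 0.0, L 0.0, M 0.0 → max 0.0 km
Location 3: residuals K 19.7, L 1.4, M 41.3 → max 41.3 km
Location 4: residuals K 9.5, L 29.1, M 2.3 → max 29.1 km
Location 5: residuals K 17.5, L 15.8, M 7.6 → max 17.5 km
Only Location 2 has all residuals ≈ 0.

Location 2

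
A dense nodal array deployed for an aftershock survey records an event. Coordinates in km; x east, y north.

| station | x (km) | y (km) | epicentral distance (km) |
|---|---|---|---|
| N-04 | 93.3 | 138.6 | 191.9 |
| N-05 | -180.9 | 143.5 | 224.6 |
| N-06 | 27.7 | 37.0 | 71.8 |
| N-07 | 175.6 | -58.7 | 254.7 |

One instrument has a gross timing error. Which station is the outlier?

Solve using three stations at a time. Using N-04, N-05, N-06 (subtract circle equations pairwise → linear system) gives (x, y) ≈ (-21.8, -15.0).
Distances from that point to each station vs reported:
  N-04: calculated 191.9 vs reported 191.9 → residual 0.0 km
  N-05: calculated 224.6 vs reported 224.6 → residual 0.0 km
  N-06: calculated 71.7 vs reported 71.8 → residual 0.1 km
  N-07: calculated 202.1 vs reported 254.7 → residual 52.6 km
N-04, N-05, N-06 are mutually consistent (residuals ≈ 0); N-07 is off by 52.6 km.

N-07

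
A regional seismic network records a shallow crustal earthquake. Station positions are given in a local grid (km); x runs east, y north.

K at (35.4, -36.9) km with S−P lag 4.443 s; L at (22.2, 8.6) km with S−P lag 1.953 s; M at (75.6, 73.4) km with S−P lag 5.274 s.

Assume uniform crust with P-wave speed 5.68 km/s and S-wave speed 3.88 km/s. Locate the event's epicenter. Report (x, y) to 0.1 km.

Distance from S−P lag: d = Δt · v_P v_S / (v_P − v_S) = Δt · (5.68·3.88)/(5.68−3.88) ≈ 12.2436·Δt.
So d_K = 54.40, d_L = 23.91, d_M = 64.57 km.
Circle about each station: (x − 35.4)² + (y + 36.9)² = 54.40²; (x − 22.2)² + (y − 8.6)² = 23.91²; (x − 75.6)² + (y − 73.4)² = 64.57².
Subtracting the K equation from the L and M equations removes the quadratic terms:
-26.4 x + 91.0 y = 339.70
80.4 x + 220.6 y = 7278.23
Solving the 2×2 system: x ≈ 44.7, y ≈ 16.7 km.

x ≈ 44.7 km, y ≈ 16.7 km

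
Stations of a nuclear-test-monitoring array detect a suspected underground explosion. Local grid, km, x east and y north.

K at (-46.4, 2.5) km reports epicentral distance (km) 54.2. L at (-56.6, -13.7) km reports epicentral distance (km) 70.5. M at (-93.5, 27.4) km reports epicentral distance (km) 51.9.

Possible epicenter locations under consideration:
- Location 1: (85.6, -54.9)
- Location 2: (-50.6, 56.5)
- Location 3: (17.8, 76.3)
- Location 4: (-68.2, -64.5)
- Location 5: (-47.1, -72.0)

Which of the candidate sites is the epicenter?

For each candidate, compare |candidate − station| to the reported distance:
Location 1: residuals K 89.7, L 77.5, M 145.2 → max 145.2 km
Location 2: residuals K 0.0, L 0.0, M 0.1 → max 0.1 km
Location 3: residuals K 43.6, L 46.3, M 69.7 → max 69.7 km
Location 4: residuals K 16.3, L 18.4, M 43.4 → max 43.4 km
Location 5: residuals K 20.3, L 11.4, M 57.8 → max 57.8 km
Only Location 2 has all residuals ≈ 0.

Location 2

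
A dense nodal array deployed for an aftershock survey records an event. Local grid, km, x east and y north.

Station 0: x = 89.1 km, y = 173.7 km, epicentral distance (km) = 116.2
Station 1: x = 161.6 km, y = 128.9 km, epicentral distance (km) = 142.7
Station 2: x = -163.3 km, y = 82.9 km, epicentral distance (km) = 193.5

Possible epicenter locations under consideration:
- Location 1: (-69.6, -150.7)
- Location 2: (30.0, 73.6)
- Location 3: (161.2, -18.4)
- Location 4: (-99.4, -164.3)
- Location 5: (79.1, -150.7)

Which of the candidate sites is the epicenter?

For each candidate, compare |candidate − station| to the reported distance:
Location 1: residuals Station 0 244.9, Station 1 220.1, Station 2 58.2 → max 244.9 km
Location 2: residuals Station 0 0.0, Station 1 0.0, Station 2 0.0 → max 0.0 km
Location 3: residuals Station 0 89.0, Station 1 4.6, Station 2 146.4 → max 146.4 km
Location 4: residuals Station 0 270.8, Station 1 249.8, Station 2 61.8 → max 270.8 km
Location 5: residuals Station 0 208.4, Station 1 148.8, Station 2 143.1 → max 208.4 km
Only Location 2 has all residuals ≈ 0.

Location 2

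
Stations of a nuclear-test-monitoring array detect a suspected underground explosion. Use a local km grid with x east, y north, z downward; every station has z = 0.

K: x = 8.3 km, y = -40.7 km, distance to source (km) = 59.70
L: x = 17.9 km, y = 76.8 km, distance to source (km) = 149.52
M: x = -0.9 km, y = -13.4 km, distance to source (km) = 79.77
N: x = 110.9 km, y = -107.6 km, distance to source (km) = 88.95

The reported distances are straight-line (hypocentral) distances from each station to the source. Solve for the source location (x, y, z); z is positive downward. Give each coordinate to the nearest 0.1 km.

Each station gives a sphere (x−x_i)² + (y−y_i)² + z² = d_i² (stations at z=0).
Subtracting the K sphere from L and M: z² cancels, leaving linear equations in x and y:
19.2 x + 235.0 y = -14298.87
-18.4 x + 54.6 y = -4344.17
Solving: x ≈ 44.704, y ≈ -64.499 km (keep extra digits for the depth step; rounded: 44.7, -64.5).
Then from the K sphere: z² = 59.70² − (x − 8.3)² − (y + 40.7)² with x = 44.704, y = -64.499, so z ≈ 40.896 ≈ 40.9 km.
Check against N (with the unrounded solution): distance 88.95 ≈ 88.95 km. ✓

x ≈ 44.7 km, y ≈ -64.5 km, depth ≈ 40.9 km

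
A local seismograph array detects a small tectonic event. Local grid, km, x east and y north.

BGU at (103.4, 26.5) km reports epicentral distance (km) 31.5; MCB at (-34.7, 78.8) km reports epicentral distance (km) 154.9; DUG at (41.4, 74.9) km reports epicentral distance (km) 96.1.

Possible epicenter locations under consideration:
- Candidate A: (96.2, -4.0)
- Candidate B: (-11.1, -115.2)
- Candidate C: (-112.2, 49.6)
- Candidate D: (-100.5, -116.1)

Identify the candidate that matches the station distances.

For each candidate, compare |candidate − station| to the reported distance:
Candidate A: residuals BGU 0.2, MCB 0.0, DUG 0.0 → max 0.2 km
Candidate B: residuals BGU 150.7, MCB 40.5, DUG 101.1 → max 150.7 km
Candidate C: residuals BGU 185.3, MCB 72.1, DUG 59.6 → max 185.3 km
Candidate D: residuals BGU 217.3, MCB 50.8, DUG 141.8 → max 217.3 km
Only Candidate A has all residuals ≈ 0.

Candidate A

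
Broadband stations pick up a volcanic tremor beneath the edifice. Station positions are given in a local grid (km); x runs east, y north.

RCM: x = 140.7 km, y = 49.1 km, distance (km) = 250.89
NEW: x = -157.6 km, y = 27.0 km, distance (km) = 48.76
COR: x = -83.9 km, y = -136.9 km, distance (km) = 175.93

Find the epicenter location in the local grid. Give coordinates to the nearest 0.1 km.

Circle about each station: (x − 140.7)² + (y − 49.1)² = 250.89²; (x + 157.6)² + (y − 27.0)² = 48.76²; (x + 83.9)² + (y + 136.9)² = 175.93².
Subtracting pairs of circle equations eliminates x²+y² and gives linear equations (the radical axes):
-596.6 x − 44.2 y = 63927.71
-449.2 x − 372.0 y = 35567.95
Solving the 2×2 system: x ≈ -109.9, y ≈ 37.1 km.

x ≈ -109.9 km, y ≈ 37.1 km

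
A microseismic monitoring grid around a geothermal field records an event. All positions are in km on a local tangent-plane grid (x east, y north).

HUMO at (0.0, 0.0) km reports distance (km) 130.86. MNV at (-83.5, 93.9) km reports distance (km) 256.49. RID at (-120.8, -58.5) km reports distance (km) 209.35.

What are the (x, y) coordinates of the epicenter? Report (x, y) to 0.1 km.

Circle about each station: x² + y² = 130.86²; (x + 83.5)² + (y − 93.9)² = 256.49²; (x + 120.8)² + (y + 58.5)² = 209.35².
Subtracting pairs of circle equations eliminates x²+y² and gives linear equations (the radical axes):
-167.0 x + 187.8 y = -32873.32
-241.6 x − 117.0 y = -8688.19
Solving the 2×2 system: x ≈ 84.4, y ≈ -100.0 km.
Check against HUMO (with the unrounded x, y): √(x²+y²) = 130.85 ≈ 130.86 km. ✓

x ≈ 84.4 km, y ≈ -100.0 km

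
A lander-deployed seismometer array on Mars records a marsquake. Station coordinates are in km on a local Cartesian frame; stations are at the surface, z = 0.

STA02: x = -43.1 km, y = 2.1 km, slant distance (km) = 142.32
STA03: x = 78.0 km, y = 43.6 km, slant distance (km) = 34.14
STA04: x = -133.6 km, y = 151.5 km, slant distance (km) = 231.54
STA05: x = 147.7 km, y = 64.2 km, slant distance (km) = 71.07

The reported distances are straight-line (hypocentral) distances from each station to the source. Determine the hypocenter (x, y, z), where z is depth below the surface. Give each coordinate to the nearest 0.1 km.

x ≈ 80.9 km, y ≈ 67.7 km, depth ≈ 24.0 km

Each station gives a sphere (x−x_i)² + (y−y_i)² + z² = d_i² (stations at z=0).
Subtracting the STA02 sphere from STA03 and STA04: z² cancels, leaving linear equations in x and y:
242.2 x + 83.0 y = 25212.38
-181.0 x + 298.8 y = 5583.40
Solving: x ≈ 80.900, y ≈ 67.692 km (keep extra digits for the depth step; rounded: 80.9, 67.7).
Then from the STA02 sphere: z² = 142.32² − (x + 43.1)² − (y − 2.1)² with x = 80.900, y = 67.692, so z ≈ 24.014 ≈ 24.0 km.
Check against STA05 (with the unrounded solution): distance 71.07 ≈ 71.07 km. ✓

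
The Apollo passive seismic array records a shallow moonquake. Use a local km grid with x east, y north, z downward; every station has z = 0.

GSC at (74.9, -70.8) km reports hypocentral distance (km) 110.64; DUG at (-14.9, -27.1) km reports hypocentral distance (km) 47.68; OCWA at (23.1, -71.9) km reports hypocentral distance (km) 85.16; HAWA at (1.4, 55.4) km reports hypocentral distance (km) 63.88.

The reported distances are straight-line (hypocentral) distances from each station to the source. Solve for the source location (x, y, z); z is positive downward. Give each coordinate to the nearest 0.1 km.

x ≈ -0.7 km, y ≈ 2.0 km, depth ≈ 35.0 km

Each station gives a sphere (x−x_i)² + (y−y_i)² + z² = d_i² (stations at z=0).
Subtracting the GSC sphere from DUG and OCWA: z² cancels, leaving linear equations in x and y:
-179.6 x + 87.4 y = 301.60
-103.6 x − 2.2 y = 69.55
Solving: x ≈ -0.714, y ≈ 1.985 km (keep extra digits for the depth step; rounded: -0.7, 2.0).
Then from the GSC sphere: z² = 110.64² − (x − 74.9)² − (y + 70.8)² with x = -0.714, y = 1.985, so z ≈ 35.015 ≈ 35.0 km.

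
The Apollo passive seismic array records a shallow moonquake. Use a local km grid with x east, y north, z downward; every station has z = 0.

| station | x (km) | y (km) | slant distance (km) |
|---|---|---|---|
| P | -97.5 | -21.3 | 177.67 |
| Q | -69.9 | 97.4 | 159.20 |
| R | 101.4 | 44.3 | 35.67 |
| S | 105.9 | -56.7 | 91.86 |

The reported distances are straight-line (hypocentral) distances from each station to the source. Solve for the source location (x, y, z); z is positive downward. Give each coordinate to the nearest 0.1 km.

Each station gives a sphere (x−x_i)² + (y−y_i)² + z² = d_i² (stations at z=0).
Subtracting the P sphere from Q and R: z² cancels, leaving linear equations in x and y:
55.2 x + 237.4 y = 10634.82
397.8 x + 131.2 y = 32578.79
Solving: x ≈ 72.698, y ≈ 27.893 km (keep extra digits for the depth step; rounded: 72.7, 27.9).
Then from the P sphere: z² = 177.67² − (x + 97.5)² − (y + 21.3)² with x = 72.698, y = 27.893, so z ≈ 13.391 ≈ 13.4 km.

(72.7, 27.9, 13.4)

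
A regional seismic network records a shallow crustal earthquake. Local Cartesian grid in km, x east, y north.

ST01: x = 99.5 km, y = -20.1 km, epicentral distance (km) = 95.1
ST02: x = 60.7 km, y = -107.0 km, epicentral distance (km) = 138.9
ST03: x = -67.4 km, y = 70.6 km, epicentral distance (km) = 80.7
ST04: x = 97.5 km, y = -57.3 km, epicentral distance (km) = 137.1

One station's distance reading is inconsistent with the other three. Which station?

Solve using three stations at a time. Using ST02, ST03, ST04 (subtract circle equations pairwise → linear system) gives (x, y) ≈ (-26.5, 1.1).
Distances from that point to each station vs reported:
  ST01: calculated 127.8 vs reported 95.1 → residual 32.7 km
  ST02: calculated 138.9 vs reported 138.9 → residual 0.0 km
  ST03: calculated 80.7 vs reported 80.7 → residual 0.0 km
  ST04: calculated 137.1 vs reported 137.1 → residual 0.0 km
ST02, ST03, ST04 are mutually consistent (residuals ≈ 0); ST01 is off by 32.7 km.

ST01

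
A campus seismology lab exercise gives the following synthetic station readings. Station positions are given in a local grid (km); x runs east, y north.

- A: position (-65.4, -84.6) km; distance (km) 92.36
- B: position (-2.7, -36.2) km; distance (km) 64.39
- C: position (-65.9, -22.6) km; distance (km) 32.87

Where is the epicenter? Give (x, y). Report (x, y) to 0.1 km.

x ≈ -50.8 km, y ≈ 6.6 km

Circle about each station: (x + 65.4)² + (y + 84.6)² = 92.36²; (x + 2.7)² + (y + 36.2)² = 64.39²; (x + 65.9)² + (y + 22.6)² = 32.87².
Subtracting pairs of circle equations eliminates x²+y² and gives linear equations (the radical axes):
125.4 x + 96.8 y = -5732.29
-1.0 x + 124.0 y = 869.18
Solving the 2×2 system: x ≈ -50.8, y ≈ 6.6 km.
Check against A (with the unrounded x, y): √((x + 65.4)²+(y + 84.6)²) = 92.36 ≈ 92.36 km. ✓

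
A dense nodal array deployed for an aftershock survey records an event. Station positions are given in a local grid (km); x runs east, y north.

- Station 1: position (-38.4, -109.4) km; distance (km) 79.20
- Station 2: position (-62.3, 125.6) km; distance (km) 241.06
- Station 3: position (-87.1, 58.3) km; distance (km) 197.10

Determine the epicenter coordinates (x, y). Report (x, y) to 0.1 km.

Circle about each station: (x + 38.4)² + (y + 109.4)² = 79.20²; (x + 62.3)² + (y − 125.6)² = 241.06²; (x + 87.1)² + (y − 58.3)² = 197.10².
Subtracting the Station 1 equation from the Station 2 and Station 3 equations removes the quadratic terms:
-47.8 x + 470.0 y = -45623.55
-97.4 x + 335.4 y = -35033.39
Solving the 2×2 system: x ≈ 39.1, y ≈ -93.1 km.
Check against Station 1 (with the unrounded x, y): √((x + 38.4)²+(y + 109.4)²) = 79.21 ≈ 79.20 km. ✓

x ≈ 39.1 km, y ≈ -93.1 km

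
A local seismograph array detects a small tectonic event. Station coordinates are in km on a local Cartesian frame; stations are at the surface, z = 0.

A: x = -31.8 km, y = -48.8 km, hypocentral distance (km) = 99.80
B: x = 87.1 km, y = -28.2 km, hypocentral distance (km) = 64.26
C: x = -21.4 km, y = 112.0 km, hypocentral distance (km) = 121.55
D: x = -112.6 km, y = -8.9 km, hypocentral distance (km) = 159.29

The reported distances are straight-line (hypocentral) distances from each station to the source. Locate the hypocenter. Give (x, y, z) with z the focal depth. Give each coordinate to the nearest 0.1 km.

Each station gives a sphere (x−x_i)² + (y−y_i)² + z² = d_i² (stations at z=0).
Subtracting the A sphere from B and C: z² cancels, leaving linear equations in x and y:
237.8 x + 41.2 y = 10819.66
20.8 x + 321.6 y = 4794.92
Solving: x ≈ 43.402, y ≈ 12.102 km (keep extra digits for the depth step; rounded: 43.4, 12.1).
Then from the A sphere: z² = 99.80² − (x + 31.8)² − (y + 48.8)² with x = 43.402, y = 12.102, so z ≈ 24.406 ≈ 24.4 km.
Check against D (with the unrounded solution): distance 159.29 ≈ 159.29 km. ✓

(43.4, 12.1, 24.4)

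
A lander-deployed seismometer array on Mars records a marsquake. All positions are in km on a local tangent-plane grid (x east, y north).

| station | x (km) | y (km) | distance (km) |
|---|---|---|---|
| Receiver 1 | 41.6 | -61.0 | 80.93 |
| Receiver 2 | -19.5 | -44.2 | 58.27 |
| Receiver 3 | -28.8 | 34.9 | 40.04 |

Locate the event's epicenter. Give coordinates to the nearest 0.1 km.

(2.4, 9.8)

Circle about each station: (x − 41.6)² + (y + 61.0)² = 80.93²; (x + 19.5)² + (y + 44.2)² = 58.27²; (x + 28.8)² + (y − 34.9)² = 40.04².
Subtracting the Receiver 1 equation from the Receiver 2 and Receiver 3 equations removes the quadratic terms:
-122.2 x + 33.6 y = 36.60
-140.8 x + 191.8 y = 1542.35
Solving the 2×2 system: x ≈ 2.4, y ≈ 9.8 km.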